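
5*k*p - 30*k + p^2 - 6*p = (5*k + p)*(p - 6)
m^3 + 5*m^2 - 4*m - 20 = (m - 2)*(m + 2)*(m + 5)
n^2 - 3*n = n*(n - 3)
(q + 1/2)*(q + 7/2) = q^2 + 4*q + 7/4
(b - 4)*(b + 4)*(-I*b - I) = -I*b^3 - I*b^2 + 16*I*b + 16*I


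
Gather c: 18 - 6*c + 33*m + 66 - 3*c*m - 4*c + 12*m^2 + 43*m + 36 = c*(-3*m - 10) + 12*m^2 + 76*m + 120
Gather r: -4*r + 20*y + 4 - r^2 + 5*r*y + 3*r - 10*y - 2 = -r^2 + r*(5*y - 1) + 10*y + 2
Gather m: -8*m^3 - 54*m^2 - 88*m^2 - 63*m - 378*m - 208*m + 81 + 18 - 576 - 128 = -8*m^3 - 142*m^2 - 649*m - 605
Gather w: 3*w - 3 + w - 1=4*w - 4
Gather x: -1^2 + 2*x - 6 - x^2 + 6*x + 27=-x^2 + 8*x + 20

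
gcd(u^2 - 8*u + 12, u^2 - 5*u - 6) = u - 6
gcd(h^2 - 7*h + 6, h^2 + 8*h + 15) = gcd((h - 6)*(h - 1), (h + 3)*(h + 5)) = 1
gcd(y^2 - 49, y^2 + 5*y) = 1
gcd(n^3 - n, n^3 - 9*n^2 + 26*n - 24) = 1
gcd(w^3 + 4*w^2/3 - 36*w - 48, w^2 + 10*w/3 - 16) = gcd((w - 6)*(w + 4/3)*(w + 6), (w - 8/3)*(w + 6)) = w + 6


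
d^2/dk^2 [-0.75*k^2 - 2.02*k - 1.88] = -1.50000000000000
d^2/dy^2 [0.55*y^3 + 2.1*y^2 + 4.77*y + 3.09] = 3.3*y + 4.2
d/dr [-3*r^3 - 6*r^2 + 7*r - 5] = -9*r^2 - 12*r + 7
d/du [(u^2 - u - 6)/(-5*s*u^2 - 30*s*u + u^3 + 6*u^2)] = (u*(1 - 2*u)*(5*s*u + 30*s - u^2 - 6*u) - (-u^2 + u + 6)*(10*s*u + 30*s - 3*u^2 - 12*u))/(u^2*(5*s*u + 30*s - u^2 - 6*u)^2)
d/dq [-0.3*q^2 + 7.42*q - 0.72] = 7.42 - 0.6*q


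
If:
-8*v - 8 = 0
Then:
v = -1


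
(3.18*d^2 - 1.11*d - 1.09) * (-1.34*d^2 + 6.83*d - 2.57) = -4.2612*d^4 + 23.2068*d^3 - 14.2933*d^2 - 4.592*d + 2.8013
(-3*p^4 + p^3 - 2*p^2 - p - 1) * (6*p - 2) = -18*p^5 + 12*p^4 - 14*p^3 - 2*p^2 - 4*p + 2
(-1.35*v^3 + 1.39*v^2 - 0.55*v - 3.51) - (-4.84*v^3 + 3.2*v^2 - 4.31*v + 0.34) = 3.49*v^3 - 1.81*v^2 + 3.76*v - 3.85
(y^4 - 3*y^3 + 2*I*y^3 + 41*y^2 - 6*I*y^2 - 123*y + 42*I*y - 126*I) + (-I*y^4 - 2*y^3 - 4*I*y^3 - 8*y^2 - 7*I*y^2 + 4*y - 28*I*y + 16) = y^4 - I*y^4 - 5*y^3 - 2*I*y^3 + 33*y^2 - 13*I*y^2 - 119*y + 14*I*y + 16 - 126*I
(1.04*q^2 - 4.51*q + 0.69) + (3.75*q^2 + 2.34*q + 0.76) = 4.79*q^2 - 2.17*q + 1.45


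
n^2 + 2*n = n*(n + 2)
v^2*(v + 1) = v^3 + v^2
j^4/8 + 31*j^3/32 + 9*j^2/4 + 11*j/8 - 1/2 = (j/4 + 1)*(j/2 + 1)*(j - 1/4)*(j + 2)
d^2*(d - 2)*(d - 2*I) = d^4 - 2*d^3 - 2*I*d^3 + 4*I*d^2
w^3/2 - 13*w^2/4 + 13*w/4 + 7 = (w/2 + 1/2)*(w - 4)*(w - 7/2)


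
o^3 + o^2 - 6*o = o*(o - 2)*(o + 3)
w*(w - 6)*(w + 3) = w^3 - 3*w^2 - 18*w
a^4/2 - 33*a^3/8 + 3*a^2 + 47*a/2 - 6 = (a/2 + 1)*(a - 6)*(a - 4)*(a - 1/4)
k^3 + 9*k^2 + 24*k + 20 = (k + 2)^2*(k + 5)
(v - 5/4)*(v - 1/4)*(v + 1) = v^3 - v^2/2 - 19*v/16 + 5/16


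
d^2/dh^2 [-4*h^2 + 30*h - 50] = -8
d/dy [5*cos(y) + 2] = -5*sin(y)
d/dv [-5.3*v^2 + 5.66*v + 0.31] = 5.66 - 10.6*v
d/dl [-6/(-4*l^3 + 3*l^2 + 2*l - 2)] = 12*(-6*l^2 + 3*l + 1)/(4*l^3 - 3*l^2 - 2*l + 2)^2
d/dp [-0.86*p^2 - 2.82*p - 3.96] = -1.72*p - 2.82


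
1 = 1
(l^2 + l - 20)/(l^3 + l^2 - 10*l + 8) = (l^2 + l - 20)/(l^3 + l^2 - 10*l + 8)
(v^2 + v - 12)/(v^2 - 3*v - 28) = (v - 3)/(v - 7)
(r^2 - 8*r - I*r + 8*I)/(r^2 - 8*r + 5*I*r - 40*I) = (r - I)/(r + 5*I)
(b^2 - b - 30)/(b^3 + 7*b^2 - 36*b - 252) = (b + 5)/(b^2 + 13*b + 42)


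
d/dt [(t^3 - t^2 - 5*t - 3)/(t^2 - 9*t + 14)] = (t^4 - 18*t^3 + 56*t^2 - 22*t - 97)/(t^4 - 18*t^3 + 109*t^2 - 252*t + 196)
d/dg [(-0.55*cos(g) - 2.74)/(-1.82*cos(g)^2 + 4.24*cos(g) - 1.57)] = (1.001*cos(g)^2 + 9.9736*cos(g) - 12.4811)*sin(g)/(3.3124*cos(g)^4 - 15.4336*cos(g)^3 + 23.6924*cos(g)^2 - 13.3136*cos(g) + 2.4649)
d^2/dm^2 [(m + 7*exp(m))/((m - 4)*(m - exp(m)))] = (2*(1 - exp(m))^2*(m - 4)^2*(m + 7*exp(m)) + 2*(1 - exp(m))*(m - 4)*(m - exp(m))*(m + 7*exp(m)) + 7*(m - 4)^2*(m - exp(m))^2*exp(m) + (m - 4)^2*(m - exp(m))*(-2*(1 - exp(m))*(7*exp(m) + 1) + (m + 7*exp(m))*exp(m)) - 2*(m - 4)*(m - exp(m))^2*(7*exp(m) + 1) + 2*(m - exp(m))^2*(m + 7*exp(m)))/((m - 4)^3*(m - exp(m))^3)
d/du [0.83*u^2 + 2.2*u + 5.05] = 1.66*u + 2.2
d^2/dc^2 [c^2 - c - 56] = 2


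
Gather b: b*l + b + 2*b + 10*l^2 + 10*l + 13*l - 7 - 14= b*(l + 3) + 10*l^2 + 23*l - 21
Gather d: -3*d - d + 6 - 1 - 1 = 4 - 4*d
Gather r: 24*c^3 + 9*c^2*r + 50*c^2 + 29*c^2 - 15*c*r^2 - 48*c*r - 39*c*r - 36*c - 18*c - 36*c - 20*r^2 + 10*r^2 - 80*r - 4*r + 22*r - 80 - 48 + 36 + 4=24*c^3 + 79*c^2 - 90*c + r^2*(-15*c - 10) + r*(9*c^2 - 87*c - 62) - 88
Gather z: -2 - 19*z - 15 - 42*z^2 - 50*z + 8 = -42*z^2 - 69*z - 9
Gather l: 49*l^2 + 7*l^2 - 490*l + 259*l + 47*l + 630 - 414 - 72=56*l^2 - 184*l + 144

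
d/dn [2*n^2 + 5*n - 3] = 4*n + 5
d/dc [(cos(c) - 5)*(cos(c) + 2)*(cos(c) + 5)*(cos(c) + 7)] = (-4*cos(c)^3 - 27*cos(c)^2 + 22*cos(c) + 225)*sin(c)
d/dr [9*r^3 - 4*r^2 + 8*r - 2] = 27*r^2 - 8*r + 8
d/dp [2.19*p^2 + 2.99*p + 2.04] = 4.38*p + 2.99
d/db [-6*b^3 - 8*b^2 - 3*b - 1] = -18*b^2 - 16*b - 3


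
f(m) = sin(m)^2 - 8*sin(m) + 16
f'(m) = 2*sin(m)*cos(m) - 8*cos(m)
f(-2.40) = 21.86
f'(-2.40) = 6.90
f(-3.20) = 15.54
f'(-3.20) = 7.87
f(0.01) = 15.92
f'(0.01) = -7.98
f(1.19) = 9.43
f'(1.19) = -2.28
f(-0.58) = 20.68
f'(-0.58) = -7.61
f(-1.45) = 24.93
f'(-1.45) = -1.20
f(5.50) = 22.14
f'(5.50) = -6.67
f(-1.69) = 24.93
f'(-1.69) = 1.19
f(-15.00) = 21.63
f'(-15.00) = 7.07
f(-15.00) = 21.63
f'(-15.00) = 7.07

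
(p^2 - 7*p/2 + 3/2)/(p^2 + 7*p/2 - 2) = (p - 3)/(p + 4)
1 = 1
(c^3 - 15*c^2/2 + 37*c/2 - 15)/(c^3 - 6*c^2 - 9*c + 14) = (2*c^3 - 15*c^2 + 37*c - 30)/(2*(c^3 - 6*c^2 - 9*c + 14))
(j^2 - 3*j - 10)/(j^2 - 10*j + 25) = (j + 2)/(j - 5)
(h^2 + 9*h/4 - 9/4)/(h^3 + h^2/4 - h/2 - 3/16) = 4*(h + 3)/(4*h^2 + 4*h + 1)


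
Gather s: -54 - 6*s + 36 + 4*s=-2*s - 18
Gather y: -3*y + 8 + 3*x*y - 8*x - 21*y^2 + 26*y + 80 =-8*x - 21*y^2 + y*(3*x + 23) + 88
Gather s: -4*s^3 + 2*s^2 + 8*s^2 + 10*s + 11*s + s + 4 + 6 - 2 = -4*s^3 + 10*s^2 + 22*s + 8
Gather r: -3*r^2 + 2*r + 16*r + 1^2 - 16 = -3*r^2 + 18*r - 15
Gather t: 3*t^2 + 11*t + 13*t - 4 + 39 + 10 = 3*t^2 + 24*t + 45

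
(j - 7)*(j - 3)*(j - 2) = j^3 - 12*j^2 + 41*j - 42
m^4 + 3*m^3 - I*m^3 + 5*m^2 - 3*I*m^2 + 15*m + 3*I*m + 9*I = (m + 3)*(m - 3*I)*(m + I)^2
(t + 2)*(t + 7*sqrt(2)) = t^2 + 2*t + 7*sqrt(2)*t + 14*sqrt(2)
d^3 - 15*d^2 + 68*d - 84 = (d - 7)*(d - 6)*(d - 2)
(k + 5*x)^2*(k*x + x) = k^3*x + 10*k^2*x^2 + k^2*x + 25*k*x^3 + 10*k*x^2 + 25*x^3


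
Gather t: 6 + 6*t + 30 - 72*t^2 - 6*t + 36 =72 - 72*t^2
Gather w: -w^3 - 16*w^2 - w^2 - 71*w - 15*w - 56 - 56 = -w^3 - 17*w^2 - 86*w - 112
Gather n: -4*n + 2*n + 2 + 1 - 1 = 2 - 2*n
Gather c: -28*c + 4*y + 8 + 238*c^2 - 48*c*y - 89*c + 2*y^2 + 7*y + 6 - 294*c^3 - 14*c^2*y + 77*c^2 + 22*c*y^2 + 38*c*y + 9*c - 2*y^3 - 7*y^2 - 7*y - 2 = -294*c^3 + c^2*(315 - 14*y) + c*(22*y^2 - 10*y - 108) - 2*y^3 - 5*y^2 + 4*y + 12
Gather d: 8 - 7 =1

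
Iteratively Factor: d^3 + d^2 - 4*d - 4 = (d + 1)*(d^2 - 4) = (d + 1)*(d + 2)*(d - 2)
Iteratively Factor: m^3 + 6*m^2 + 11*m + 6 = (m + 1)*(m^2 + 5*m + 6) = (m + 1)*(m + 3)*(m + 2)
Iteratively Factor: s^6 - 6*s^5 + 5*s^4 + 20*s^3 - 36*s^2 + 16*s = (s - 2)*(s^5 - 4*s^4 - 3*s^3 + 14*s^2 - 8*s) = (s - 2)*(s - 1)*(s^4 - 3*s^3 - 6*s^2 + 8*s) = s*(s - 2)*(s - 1)*(s^3 - 3*s^2 - 6*s + 8) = s*(s - 2)*(s - 1)*(s + 2)*(s^2 - 5*s + 4) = s*(s - 4)*(s - 2)*(s - 1)*(s + 2)*(s - 1)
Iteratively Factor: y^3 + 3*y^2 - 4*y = (y + 4)*(y^2 - y) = y*(y + 4)*(y - 1)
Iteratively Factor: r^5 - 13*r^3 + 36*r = (r)*(r^4 - 13*r^2 + 36) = r*(r - 3)*(r^3 + 3*r^2 - 4*r - 12) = r*(r - 3)*(r - 2)*(r^2 + 5*r + 6) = r*(r - 3)*(r - 2)*(r + 2)*(r + 3)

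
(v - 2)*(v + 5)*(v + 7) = v^3 + 10*v^2 + 11*v - 70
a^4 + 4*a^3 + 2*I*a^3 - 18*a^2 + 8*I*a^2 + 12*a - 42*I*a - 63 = (a - 3)*(a + 7)*(a - I)*(a + 3*I)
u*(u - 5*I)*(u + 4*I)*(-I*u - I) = -I*u^4 - u^3 - I*u^3 - u^2 - 20*I*u^2 - 20*I*u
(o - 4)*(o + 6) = o^2 + 2*o - 24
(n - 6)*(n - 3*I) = n^2 - 6*n - 3*I*n + 18*I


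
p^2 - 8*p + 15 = (p - 5)*(p - 3)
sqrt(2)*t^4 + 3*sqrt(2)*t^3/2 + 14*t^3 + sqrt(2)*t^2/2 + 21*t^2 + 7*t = t*(t + 1)*(t + 7*sqrt(2))*(sqrt(2)*t + sqrt(2)/2)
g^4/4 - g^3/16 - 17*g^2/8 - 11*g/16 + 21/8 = (g/4 + 1/2)*(g - 3)*(g - 1)*(g + 7/4)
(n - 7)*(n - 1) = n^2 - 8*n + 7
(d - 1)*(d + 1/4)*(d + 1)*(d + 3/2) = d^4 + 7*d^3/4 - 5*d^2/8 - 7*d/4 - 3/8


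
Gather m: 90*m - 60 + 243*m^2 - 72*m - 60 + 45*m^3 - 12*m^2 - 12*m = 45*m^3 + 231*m^2 + 6*m - 120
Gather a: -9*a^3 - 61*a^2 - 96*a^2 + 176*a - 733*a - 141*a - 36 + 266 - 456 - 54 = -9*a^3 - 157*a^2 - 698*a - 280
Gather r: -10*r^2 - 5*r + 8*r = -10*r^2 + 3*r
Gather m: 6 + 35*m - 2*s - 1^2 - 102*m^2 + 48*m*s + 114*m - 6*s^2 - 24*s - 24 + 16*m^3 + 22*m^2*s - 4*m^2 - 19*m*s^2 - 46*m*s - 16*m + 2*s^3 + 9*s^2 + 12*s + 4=16*m^3 + m^2*(22*s - 106) + m*(-19*s^2 + 2*s + 133) + 2*s^3 + 3*s^2 - 14*s - 15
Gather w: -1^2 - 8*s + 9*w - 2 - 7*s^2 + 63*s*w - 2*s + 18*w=-7*s^2 - 10*s + w*(63*s + 27) - 3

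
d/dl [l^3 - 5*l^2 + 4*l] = 3*l^2 - 10*l + 4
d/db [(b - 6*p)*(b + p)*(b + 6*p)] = 3*b^2 + 2*b*p - 36*p^2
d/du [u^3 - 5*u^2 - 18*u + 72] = 3*u^2 - 10*u - 18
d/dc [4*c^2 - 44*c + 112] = 8*c - 44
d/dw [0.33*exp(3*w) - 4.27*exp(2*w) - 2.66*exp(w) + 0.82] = (0.99*exp(2*w) - 8.54*exp(w) - 2.66)*exp(w)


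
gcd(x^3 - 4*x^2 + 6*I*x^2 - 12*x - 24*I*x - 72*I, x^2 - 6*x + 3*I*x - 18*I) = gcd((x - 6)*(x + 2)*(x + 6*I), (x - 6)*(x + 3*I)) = x - 6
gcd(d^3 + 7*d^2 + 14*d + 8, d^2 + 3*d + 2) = d^2 + 3*d + 2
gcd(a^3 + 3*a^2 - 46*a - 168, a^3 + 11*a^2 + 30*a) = a + 6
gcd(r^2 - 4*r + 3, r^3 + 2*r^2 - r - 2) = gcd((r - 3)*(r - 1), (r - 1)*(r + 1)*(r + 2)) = r - 1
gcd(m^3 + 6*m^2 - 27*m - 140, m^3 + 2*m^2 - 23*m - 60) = m^2 - m - 20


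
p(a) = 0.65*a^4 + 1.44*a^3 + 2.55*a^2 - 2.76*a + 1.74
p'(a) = 2.6*a^3 + 4.32*a^2 + 5.1*a - 2.76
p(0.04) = 1.63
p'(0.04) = -2.55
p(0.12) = 1.45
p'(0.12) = -2.08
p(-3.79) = 104.55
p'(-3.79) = -101.58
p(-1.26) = 8.02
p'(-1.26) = -7.53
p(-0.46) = 3.44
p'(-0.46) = -4.44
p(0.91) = 2.87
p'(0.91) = 7.42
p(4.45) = 421.74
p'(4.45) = 334.60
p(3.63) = 207.06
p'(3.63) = 197.04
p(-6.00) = 641.46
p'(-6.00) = -439.44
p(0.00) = 1.74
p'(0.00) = -2.76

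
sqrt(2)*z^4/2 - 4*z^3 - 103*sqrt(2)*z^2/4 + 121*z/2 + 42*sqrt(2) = (z - 7*sqrt(2))*(z - 3*sqrt(2)/2)*(z + 4*sqrt(2))*(sqrt(2)*z/2 + 1/2)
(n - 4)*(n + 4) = n^2 - 16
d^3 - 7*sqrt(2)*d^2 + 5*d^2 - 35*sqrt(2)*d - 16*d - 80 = (d + 5)*(d - 8*sqrt(2))*(d + sqrt(2))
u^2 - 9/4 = (u - 3/2)*(u + 3/2)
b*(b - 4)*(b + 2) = b^3 - 2*b^2 - 8*b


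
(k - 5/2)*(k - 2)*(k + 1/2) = k^3 - 4*k^2 + 11*k/4 + 5/2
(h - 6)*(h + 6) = h^2 - 36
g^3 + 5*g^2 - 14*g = g*(g - 2)*(g + 7)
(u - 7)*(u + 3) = u^2 - 4*u - 21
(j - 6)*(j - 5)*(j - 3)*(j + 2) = j^4 - 12*j^3 + 35*j^2 + 36*j - 180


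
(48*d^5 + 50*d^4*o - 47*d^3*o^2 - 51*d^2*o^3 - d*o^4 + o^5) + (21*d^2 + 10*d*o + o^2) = 48*d^5 + 50*d^4*o - 47*d^3*o^2 - 51*d^2*o^3 + 21*d^2 - d*o^4 + 10*d*o + o^5 + o^2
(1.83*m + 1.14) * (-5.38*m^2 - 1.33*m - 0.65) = -9.8454*m^3 - 8.5671*m^2 - 2.7057*m - 0.741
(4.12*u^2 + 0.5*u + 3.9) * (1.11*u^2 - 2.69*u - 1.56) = 4.5732*u^4 - 10.5278*u^3 - 3.4432*u^2 - 11.271*u - 6.084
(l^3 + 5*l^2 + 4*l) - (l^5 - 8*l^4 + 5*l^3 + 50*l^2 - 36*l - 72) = -l^5 + 8*l^4 - 4*l^3 - 45*l^2 + 40*l + 72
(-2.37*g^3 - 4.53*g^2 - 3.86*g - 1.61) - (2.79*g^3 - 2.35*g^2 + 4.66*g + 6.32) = -5.16*g^3 - 2.18*g^2 - 8.52*g - 7.93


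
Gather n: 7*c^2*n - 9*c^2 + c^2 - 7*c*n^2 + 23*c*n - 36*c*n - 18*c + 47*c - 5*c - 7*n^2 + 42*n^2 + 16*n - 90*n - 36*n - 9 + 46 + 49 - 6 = -8*c^2 + 24*c + n^2*(35 - 7*c) + n*(7*c^2 - 13*c - 110) + 80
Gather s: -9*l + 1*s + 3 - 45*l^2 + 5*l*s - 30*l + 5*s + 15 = -45*l^2 - 39*l + s*(5*l + 6) + 18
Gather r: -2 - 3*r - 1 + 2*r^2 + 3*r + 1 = 2*r^2 - 2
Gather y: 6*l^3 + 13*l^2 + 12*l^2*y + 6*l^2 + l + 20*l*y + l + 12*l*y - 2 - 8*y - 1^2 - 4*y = 6*l^3 + 19*l^2 + 2*l + y*(12*l^2 + 32*l - 12) - 3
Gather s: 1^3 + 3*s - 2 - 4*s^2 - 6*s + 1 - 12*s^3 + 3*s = -12*s^3 - 4*s^2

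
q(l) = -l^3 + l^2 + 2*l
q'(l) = -3*l^2 + 2*l + 2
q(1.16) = 2.10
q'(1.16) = 0.28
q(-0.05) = -0.10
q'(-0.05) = 1.89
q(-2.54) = 17.76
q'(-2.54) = -22.43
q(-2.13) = 9.94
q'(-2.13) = -15.87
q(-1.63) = 3.73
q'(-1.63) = -9.23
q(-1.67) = 4.11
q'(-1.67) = -9.71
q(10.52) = -1032.54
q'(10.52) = -308.97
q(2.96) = -11.25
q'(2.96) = -18.36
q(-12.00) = 1848.00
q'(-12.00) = -454.00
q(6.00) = -168.00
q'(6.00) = -94.00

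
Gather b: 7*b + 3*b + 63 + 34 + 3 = 10*b + 100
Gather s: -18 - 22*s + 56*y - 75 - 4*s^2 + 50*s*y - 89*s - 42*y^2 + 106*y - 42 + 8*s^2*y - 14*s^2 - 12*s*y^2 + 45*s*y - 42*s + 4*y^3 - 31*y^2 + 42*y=s^2*(8*y - 18) + s*(-12*y^2 + 95*y - 153) + 4*y^3 - 73*y^2 + 204*y - 135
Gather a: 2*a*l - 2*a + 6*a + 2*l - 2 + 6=a*(2*l + 4) + 2*l + 4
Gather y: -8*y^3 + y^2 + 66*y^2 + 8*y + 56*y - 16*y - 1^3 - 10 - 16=-8*y^3 + 67*y^2 + 48*y - 27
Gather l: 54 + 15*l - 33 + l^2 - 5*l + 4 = l^2 + 10*l + 25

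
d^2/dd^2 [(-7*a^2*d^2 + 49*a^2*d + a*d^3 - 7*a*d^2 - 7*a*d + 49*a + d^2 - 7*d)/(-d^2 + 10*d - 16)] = 2*(21*a^2*d^3 - 336*a^2*d^2 + 2352*a^2*d - 6048*a^2 - 7*a*d^3 - 3*a*d^2 + 366*a*d - 1204*a - 3*d^3 + 48*d^2 - 336*d + 864)/(d^6 - 30*d^5 + 348*d^4 - 1960*d^3 + 5568*d^2 - 7680*d + 4096)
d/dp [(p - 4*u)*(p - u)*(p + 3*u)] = 3*p^2 - 4*p*u - 11*u^2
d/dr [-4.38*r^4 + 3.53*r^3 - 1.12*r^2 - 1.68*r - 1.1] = -17.52*r^3 + 10.59*r^2 - 2.24*r - 1.68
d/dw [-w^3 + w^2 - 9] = w*(2 - 3*w)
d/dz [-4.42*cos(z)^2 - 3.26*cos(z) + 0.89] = (8.84*cos(z) + 3.26)*sin(z)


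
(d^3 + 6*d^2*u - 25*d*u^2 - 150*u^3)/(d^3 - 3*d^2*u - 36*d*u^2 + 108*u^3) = (d^2 - 25*u^2)/(d^2 - 9*d*u + 18*u^2)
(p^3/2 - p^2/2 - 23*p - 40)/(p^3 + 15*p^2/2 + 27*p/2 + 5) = (p - 8)/(2*p + 1)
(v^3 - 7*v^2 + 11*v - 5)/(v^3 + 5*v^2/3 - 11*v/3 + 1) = 3*(v^2 - 6*v + 5)/(3*v^2 + 8*v - 3)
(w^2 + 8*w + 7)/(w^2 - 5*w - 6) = (w + 7)/(w - 6)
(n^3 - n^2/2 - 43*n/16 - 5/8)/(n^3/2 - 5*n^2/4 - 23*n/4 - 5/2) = (-16*n^3 + 8*n^2 + 43*n + 10)/(4*(-2*n^3 + 5*n^2 + 23*n + 10))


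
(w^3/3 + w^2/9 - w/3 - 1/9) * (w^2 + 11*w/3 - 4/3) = w^5/3 + 4*w^4/3 - 10*w^3/27 - 40*w^2/27 + w/27 + 4/27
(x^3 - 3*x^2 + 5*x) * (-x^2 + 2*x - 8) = -x^5 + 5*x^4 - 19*x^3 + 34*x^2 - 40*x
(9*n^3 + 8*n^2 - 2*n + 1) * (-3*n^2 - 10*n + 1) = -27*n^5 - 114*n^4 - 65*n^3 + 25*n^2 - 12*n + 1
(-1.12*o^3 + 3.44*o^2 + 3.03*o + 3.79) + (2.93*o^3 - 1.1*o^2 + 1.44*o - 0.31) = 1.81*o^3 + 2.34*o^2 + 4.47*o + 3.48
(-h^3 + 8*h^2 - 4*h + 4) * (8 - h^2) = h^5 - 8*h^4 - 4*h^3 + 60*h^2 - 32*h + 32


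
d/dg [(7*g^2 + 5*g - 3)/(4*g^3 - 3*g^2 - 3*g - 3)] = 2*(-14*g^4 - 20*g^3 + 15*g^2 - 30*g - 12)/(16*g^6 - 24*g^5 - 15*g^4 - 6*g^3 + 27*g^2 + 18*g + 9)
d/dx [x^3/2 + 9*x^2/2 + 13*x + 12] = 3*x^2/2 + 9*x + 13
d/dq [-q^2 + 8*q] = 8 - 2*q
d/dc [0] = 0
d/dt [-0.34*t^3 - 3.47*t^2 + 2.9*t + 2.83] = -1.02*t^2 - 6.94*t + 2.9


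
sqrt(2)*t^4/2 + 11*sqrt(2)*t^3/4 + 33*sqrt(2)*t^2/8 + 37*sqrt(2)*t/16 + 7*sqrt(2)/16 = (t + 1/2)^2*(t + 7/2)*(sqrt(2)*t/2 + sqrt(2)/2)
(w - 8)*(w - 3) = w^2 - 11*w + 24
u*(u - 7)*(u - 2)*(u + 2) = u^4 - 7*u^3 - 4*u^2 + 28*u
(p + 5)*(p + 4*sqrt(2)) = p^2 + 5*p + 4*sqrt(2)*p + 20*sqrt(2)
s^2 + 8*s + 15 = (s + 3)*(s + 5)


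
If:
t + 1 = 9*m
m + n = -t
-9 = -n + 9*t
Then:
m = 1/91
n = 81/91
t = -82/91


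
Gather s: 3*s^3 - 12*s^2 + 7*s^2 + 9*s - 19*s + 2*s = 3*s^3 - 5*s^2 - 8*s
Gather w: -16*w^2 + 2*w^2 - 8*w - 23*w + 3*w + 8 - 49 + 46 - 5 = -14*w^2 - 28*w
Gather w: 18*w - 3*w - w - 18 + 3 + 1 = 14*w - 14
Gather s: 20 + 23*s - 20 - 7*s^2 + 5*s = -7*s^2 + 28*s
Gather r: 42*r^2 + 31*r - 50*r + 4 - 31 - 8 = 42*r^2 - 19*r - 35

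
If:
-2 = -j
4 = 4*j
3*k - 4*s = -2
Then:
No Solution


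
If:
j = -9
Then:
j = -9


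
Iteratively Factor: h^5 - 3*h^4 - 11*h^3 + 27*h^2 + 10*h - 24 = (h - 1)*(h^4 - 2*h^3 - 13*h^2 + 14*h + 24) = (h - 1)*(h + 3)*(h^3 - 5*h^2 + 2*h + 8) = (h - 4)*(h - 1)*(h + 3)*(h^2 - h - 2) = (h - 4)*(h - 1)*(h + 1)*(h + 3)*(h - 2)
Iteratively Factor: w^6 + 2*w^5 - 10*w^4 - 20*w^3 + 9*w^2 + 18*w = (w + 1)*(w^5 + w^4 - 11*w^3 - 9*w^2 + 18*w) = w*(w + 1)*(w^4 + w^3 - 11*w^2 - 9*w + 18) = w*(w - 1)*(w + 1)*(w^3 + 2*w^2 - 9*w - 18) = w*(w - 1)*(w + 1)*(w + 2)*(w^2 - 9) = w*(w - 1)*(w + 1)*(w + 2)*(w + 3)*(w - 3)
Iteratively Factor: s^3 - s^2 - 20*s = (s - 5)*(s^2 + 4*s) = s*(s - 5)*(s + 4)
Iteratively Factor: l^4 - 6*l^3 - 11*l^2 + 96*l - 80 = (l + 4)*(l^3 - 10*l^2 + 29*l - 20) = (l - 5)*(l + 4)*(l^2 - 5*l + 4) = (l - 5)*(l - 4)*(l + 4)*(l - 1)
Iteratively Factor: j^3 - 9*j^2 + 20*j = (j)*(j^2 - 9*j + 20) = j*(j - 5)*(j - 4)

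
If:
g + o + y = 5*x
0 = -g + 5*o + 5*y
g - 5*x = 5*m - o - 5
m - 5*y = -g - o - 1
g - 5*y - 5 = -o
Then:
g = 1075/6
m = -6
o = 5/6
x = 43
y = 35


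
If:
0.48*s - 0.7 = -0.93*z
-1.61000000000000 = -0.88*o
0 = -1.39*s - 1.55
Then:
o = 1.83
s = -1.12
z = 1.33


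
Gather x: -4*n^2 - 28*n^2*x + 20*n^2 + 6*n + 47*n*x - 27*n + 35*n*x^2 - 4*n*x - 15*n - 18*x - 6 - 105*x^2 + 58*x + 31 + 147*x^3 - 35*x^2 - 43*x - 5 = 16*n^2 - 36*n + 147*x^3 + x^2*(35*n - 140) + x*(-28*n^2 + 43*n - 3) + 20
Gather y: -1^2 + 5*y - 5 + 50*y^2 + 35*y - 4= 50*y^2 + 40*y - 10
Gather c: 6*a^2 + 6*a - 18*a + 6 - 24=6*a^2 - 12*a - 18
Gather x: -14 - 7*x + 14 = -7*x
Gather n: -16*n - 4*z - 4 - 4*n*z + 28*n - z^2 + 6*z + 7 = n*(12 - 4*z) - z^2 + 2*z + 3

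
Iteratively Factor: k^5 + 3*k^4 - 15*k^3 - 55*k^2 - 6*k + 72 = (k - 1)*(k^4 + 4*k^3 - 11*k^2 - 66*k - 72) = (k - 1)*(k + 3)*(k^3 + k^2 - 14*k - 24) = (k - 1)*(k + 2)*(k + 3)*(k^2 - k - 12) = (k - 1)*(k + 2)*(k + 3)^2*(k - 4)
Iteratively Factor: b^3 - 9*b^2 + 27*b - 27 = (b - 3)*(b^2 - 6*b + 9) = (b - 3)^2*(b - 3)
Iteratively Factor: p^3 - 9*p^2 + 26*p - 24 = (p - 4)*(p^2 - 5*p + 6) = (p - 4)*(p - 2)*(p - 3)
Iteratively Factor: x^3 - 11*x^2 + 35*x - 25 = (x - 1)*(x^2 - 10*x + 25) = (x - 5)*(x - 1)*(x - 5)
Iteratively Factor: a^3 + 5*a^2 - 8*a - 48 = (a + 4)*(a^2 + a - 12) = (a + 4)^2*(a - 3)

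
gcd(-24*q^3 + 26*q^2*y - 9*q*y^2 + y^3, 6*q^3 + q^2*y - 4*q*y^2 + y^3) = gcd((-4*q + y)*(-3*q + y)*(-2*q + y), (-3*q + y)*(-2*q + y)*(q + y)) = 6*q^2 - 5*q*y + y^2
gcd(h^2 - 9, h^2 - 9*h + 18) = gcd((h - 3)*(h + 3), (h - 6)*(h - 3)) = h - 3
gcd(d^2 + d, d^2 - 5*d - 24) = 1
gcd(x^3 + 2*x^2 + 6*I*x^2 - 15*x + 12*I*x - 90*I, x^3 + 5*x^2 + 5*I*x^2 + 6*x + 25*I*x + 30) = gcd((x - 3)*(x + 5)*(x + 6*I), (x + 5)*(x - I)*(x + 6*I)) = x^2 + x*(5 + 6*I) + 30*I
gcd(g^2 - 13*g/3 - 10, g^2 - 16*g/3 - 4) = g - 6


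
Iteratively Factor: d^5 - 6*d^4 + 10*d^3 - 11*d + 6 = (d - 2)*(d^4 - 4*d^3 + 2*d^2 + 4*d - 3) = (d - 2)*(d + 1)*(d^3 - 5*d^2 + 7*d - 3) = (d - 2)*(d - 1)*(d + 1)*(d^2 - 4*d + 3) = (d - 3)*(d - 2)*(d - 1)*(d + 1)*(d - 1)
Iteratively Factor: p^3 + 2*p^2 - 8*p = (p)*(p^2 + 2*p - 8) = p*(p + 4)*(p - 2)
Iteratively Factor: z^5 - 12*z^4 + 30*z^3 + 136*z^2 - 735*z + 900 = (z - 5)*(z^4 - 7*z^3 - 5*z^2 + 111*z - 180) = (z - 5)*(z + 4)*(z^3 - 11*z^2 + 39*z - 45) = (z - 5)^2*(z + 4)*(z^2 - 6*z + 9) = (z - 5)^2*(z - 3)*(z + 4)*(z - 3)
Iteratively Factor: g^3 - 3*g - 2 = (g - 2)*(g^2 + 2*g + 1) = (g - 2)*(g + 1)*(g + 1)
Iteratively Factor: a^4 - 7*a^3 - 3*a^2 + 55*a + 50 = (a - 5)*(a^3 - 2*a^2 - 13*a - 10) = (a - 5)^2*(a^2 + 3*a + 2) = (a - 5)^2*(a + 2)*(a + 1)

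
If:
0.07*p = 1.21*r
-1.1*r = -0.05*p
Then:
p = 0.00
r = 0.00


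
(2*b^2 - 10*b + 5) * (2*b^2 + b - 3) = 4*b^4 - 18*b^3 - 6*b^2 + 35*b - 15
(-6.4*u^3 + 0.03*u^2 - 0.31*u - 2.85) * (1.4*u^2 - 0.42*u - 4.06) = -8.96*u^5 + 2.73*u^4 + 25.5374*u^3 - 3.9816*u^2 + 2.4556*u + 11.571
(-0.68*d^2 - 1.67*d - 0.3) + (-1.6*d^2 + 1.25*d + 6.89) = -2.28*d^2 - 0.42*d + 6.59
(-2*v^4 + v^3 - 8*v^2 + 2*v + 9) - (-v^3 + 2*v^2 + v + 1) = -2*v^4 + 2*v^3 - 10*v^2 + v + 8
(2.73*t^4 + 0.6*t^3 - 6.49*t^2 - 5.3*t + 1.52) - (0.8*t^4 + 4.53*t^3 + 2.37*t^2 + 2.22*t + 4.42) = 1.93*t^4 - 3.93*t^3 - 8.86*t^2 - 7.52*t - 2.9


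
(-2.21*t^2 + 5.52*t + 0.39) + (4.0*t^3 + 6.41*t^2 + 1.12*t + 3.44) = 4.0*t^3 + 4.2*t^2 + 6.64*t + 3.83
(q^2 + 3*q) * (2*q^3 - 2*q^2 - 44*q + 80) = 2*q^5 + 4*q^4 - 50*q^3 - 52*q^2 + 240*q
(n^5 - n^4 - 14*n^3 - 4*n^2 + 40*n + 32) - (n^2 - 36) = n^5 - n^4 - 14*n^3 - 5*n^2 + 40*n + 68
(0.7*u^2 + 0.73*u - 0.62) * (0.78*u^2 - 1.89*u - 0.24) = 0.546*u^4 - 0.7536*u^3 - 2.0313*u^2 + 0.9966*u + 0.1488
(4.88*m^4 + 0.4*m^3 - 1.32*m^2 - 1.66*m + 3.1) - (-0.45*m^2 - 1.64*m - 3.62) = 4.88*m^4 + 0.4*m^3 - 0.87*m^2 - 0.02*m + 6.72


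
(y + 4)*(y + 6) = y^2 + 10*y + 24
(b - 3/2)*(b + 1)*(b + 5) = b^3 + 9*b^2/2 - 4*b - 15/2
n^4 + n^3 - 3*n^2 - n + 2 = (n - 1)^2*(n + 1)*(n + 2)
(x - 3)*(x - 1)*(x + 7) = x^3 + 3*x^2 - 25*x + 21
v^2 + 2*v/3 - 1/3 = (v - 1/3)*(v + 1)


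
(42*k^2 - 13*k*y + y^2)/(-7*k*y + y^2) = (-6*k + y)/y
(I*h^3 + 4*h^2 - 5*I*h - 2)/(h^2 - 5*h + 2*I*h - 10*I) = (I*h^3 + 4*h^2 - 5*I*h - 2)/(h^2 + h*(-5 + 2*I) - 10*I)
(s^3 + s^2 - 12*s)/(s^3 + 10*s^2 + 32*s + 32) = s*(s - 3)/(s^2 + 6*s + 8)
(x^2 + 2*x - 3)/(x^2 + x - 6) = (x - 1)/(x - 2)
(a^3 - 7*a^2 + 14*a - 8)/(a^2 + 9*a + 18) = (a^3 - 7*a^2 + 14*a - 8)/(a^2 + 9*a + 18)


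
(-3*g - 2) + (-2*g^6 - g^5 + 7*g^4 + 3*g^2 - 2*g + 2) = -2*g^6 - g^5 + 7*g^4 + 3*g^2 - 5*g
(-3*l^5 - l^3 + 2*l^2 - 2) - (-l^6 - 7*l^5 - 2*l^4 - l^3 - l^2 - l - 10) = l^6 + 4*l^5 + 2*l^4 + 3*l^2 + l + 8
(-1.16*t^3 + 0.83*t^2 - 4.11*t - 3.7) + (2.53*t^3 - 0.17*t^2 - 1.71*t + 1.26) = 1.37*t^3 + 0.66*t^2 - 5.82*t - 2.44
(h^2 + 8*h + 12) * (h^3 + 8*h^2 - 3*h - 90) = h^5 + 16*h^4 + 73*h^3 - 18*h^2 - 756*h - 1080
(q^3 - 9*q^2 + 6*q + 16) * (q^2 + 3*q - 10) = q^5 - 6*q^4 - 31*q^3 + 124*q^2 - 12*q - 160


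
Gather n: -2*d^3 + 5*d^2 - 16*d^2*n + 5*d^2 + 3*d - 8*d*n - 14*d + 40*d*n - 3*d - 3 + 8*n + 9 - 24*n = -2*d^3 + 10*d^2 - 14*d + n*(-16*d^2 + 32*d - 16) + 6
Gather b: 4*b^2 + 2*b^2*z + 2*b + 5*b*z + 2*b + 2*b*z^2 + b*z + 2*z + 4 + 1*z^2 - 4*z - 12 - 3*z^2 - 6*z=b^2*(2*z + 4) + b*(2*z^2 + 6*z + 4) - 2*z^2 - 8*z - 8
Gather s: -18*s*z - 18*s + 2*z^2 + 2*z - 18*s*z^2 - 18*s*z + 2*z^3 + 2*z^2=s*(-18*z^2 - 36*z - 18) + 2*z^3 + 4*z^2 + 2*z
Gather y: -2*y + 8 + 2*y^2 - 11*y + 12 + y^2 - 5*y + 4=3*y^2 - 18*y + 24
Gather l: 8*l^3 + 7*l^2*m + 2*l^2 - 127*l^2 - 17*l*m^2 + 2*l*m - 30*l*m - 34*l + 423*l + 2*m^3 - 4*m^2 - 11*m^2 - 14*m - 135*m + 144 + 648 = 8*l^3 + l^2*(7*m - 125) + l*(-17*m^2 - 28*m + 389) + 2*m^3 - 15*m^2 - 149*m + 792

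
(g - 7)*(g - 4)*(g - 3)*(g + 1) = g^4 - 13*g^3 + 47*g^2 - 23*g - 84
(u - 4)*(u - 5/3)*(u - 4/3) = u^3 - 7*u^2 + 128*u/9 - 80/9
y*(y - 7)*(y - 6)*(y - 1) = y^4 - 14*y^3 + 55*y^2 - 42*y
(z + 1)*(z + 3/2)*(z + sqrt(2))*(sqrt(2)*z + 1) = sqrt(2)*z^4 + 3*z^3 + 5*sqrt(2)*z^3/2 + 5*sqrt(2)*z^2/2 + 15*z^2/2 + 5*sqrt(2)*z/2 + 9*z/2 + 3*sqrt(2)/2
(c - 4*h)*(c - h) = c^2 - 5*c*h + 4*h^2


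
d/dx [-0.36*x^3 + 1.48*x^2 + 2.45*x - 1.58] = -1.08*x^2 + 2.96*x + 2.45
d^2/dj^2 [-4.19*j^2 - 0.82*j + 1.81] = -8.38000000000000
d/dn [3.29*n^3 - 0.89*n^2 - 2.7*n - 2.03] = 9.87*n^2 - 1.78*n - 2.7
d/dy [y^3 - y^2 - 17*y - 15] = 3*y^2 - 2*y - 17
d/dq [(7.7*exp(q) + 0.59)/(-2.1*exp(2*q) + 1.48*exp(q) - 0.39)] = (16.17*exp(2*q) + 2.478*exp(q) - 3.8762)*exp(q)/(4.41*exp(4*q) - 6.216*exp(3*q) + 3.8284*exp(2*q) - 1.1544*exp(q) + 0.1521)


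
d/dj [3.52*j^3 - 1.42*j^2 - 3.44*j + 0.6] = 10.56*j^2 - 2.84*j - 3.44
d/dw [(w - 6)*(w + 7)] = 2*w + 1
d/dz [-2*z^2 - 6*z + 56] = -4*z - 6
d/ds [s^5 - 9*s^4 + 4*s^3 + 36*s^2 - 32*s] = 5*s^4 - 36*s^3 + 12*s^2 + 72*s - 32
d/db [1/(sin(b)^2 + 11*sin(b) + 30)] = -(2*sin(b) + 11)*cos(b)/(sin(b)^2 + 11*sin(b) + 30)^2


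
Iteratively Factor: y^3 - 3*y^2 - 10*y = (y)*(y^2 - 3*y - 10) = y*(y - 5)*(y + 2)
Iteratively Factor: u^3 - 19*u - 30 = (u + 2)*(u^2 - 2*u - 15) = (u + 2)*(u + 3)*(u - 5)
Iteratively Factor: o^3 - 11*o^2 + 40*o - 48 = (o - 4)*(o^2 - 7*o + 12) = (o - 4)^2*(o - 3)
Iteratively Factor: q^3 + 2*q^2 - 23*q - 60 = (q - 5)*(q^2 + 7*q + 12) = (q - 5)*(q + 4)*(q + 3)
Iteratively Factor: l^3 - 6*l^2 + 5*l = (l - 5)*(l^2 - l) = l*(l - 5)*(l - 1)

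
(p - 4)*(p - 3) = p^2 - 7*p + 12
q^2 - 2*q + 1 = (q - 1)^2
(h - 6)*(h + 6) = h^2 - 36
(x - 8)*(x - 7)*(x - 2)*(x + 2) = x^4 - 15*x^3 + 52*x^2 + 60*x - 224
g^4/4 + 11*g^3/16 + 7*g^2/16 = g^2*(g/4 + 1/4)*(g + 7/4)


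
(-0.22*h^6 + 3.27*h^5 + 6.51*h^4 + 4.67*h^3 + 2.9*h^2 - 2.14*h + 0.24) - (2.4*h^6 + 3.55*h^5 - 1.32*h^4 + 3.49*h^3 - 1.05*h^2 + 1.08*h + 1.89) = -2.62*h^6 - 0.28*h^5 + 7.83*h^4 + 1.18*h^3 + 3.95*h^2 - 3.22*h - 1.65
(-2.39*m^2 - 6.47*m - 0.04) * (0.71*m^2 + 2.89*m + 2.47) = -1.6969*m^4 - 11.5008*m^3 - 24.63*m^2 - 16.0965*m - 0.0988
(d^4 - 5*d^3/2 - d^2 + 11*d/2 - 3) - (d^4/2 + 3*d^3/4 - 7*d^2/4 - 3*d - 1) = d^4/2 - 13*d^3/4 + 3*d^2/4 + 17*d/2 - 2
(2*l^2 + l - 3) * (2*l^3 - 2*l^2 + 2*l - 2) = 4*l^5 - 2*l^4 - 4*l^3 + 4*l^2 - 8*l + 6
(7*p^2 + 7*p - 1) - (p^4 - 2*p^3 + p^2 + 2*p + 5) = -p^4 + 2*p^3 + 6*p^2 + 5*p - 6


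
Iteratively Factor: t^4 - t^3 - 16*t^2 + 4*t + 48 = (t + 2)*(t^3 - 3*t^2 - 10*t + 24) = (t + 2)*(t + 3)*(t^2 - 6*t + 8) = (t - 2)*(t + 2)*(t + 3)*(t - 4)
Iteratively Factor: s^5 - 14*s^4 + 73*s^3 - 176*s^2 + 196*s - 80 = (s - 2)*(s^4 - 12*s^3 + 49*s^2 - 78*s + 40) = (s - 2)*(s - 1)*(s^3 - 11*s^2 + 38*s - 40) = (s - 4)*(s - 2)*(s - 1)*(s^2 - 7*s + 10) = (s - 5)*(s - 4)*(s - 2)*(s - 1)*(s - 2)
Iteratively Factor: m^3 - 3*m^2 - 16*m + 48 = (m - 3)*(m^2 - 16) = (m - 3)*(m + 4)*(m - 4)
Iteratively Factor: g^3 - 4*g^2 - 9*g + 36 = (g - 4)*(g^2 - 9) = (g - 4)*(g + 3)*(g - 3)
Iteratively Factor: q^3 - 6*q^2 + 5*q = (q)*(q^2 - 6*q + 5) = q*(q - 5)*(q - 1)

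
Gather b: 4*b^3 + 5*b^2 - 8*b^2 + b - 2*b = 4*b^3 - 3*b^2 - b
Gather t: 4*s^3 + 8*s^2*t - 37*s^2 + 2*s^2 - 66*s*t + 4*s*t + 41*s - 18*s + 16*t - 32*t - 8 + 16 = 4*s^3 - 35*s^2 + 23*s + t*(8*s^2 - 62*s - 16) + 8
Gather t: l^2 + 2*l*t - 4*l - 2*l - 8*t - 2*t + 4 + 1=l^2 - 6*l + t*(2*l - 10) + 5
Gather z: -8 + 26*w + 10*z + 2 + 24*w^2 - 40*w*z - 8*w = 24*w^2 + 18*w + z*(10 - 40*w) - 6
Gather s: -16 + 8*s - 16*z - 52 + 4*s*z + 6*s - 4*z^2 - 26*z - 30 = s*(4*z + 14) - 4*z^2 - 42*z - 98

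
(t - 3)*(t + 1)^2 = t^3 - t^2 - 5*t - 3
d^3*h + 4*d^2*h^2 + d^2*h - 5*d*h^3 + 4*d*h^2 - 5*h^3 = (d - h)*(d + 5*h)*(d*h + h)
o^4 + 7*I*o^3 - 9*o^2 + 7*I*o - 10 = (o - I)*(o + I)*(o + 2*I)*(o + 5*I)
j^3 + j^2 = j^2*(j + 1)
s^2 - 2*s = s*(s - 2)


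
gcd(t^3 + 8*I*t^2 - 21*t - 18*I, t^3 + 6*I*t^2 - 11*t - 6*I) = t^2 + 5*I*t - 6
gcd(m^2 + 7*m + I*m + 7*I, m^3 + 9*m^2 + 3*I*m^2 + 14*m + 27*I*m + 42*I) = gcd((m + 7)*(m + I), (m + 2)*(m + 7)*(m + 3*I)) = m + 7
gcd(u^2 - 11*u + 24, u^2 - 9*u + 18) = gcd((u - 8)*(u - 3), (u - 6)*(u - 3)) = u - 3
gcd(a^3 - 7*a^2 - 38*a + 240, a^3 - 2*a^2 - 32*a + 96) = a + 6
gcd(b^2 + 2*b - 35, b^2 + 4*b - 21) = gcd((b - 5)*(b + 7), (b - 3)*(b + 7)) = b + 7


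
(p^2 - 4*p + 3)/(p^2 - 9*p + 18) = (p - 1)/(p - 6)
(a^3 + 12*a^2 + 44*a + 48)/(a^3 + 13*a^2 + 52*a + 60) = (a + 4)/(a + 5)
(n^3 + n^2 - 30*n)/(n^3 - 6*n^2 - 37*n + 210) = n/(n - 7)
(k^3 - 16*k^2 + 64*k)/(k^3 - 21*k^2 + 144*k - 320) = k/(k - 5)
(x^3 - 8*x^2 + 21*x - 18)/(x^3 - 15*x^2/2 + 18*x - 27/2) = 2*(x - 2)/(2*x - 3)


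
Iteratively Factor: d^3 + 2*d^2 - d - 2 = (d + 1)*(d^2 + d - 2) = (d + 1)*(d + 2)*(d - 1)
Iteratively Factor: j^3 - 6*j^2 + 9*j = (j - 3)*(j^2 - 3*j) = j*(j - 3)*(j - 3)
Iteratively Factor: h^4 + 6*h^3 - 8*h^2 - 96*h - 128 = (h + 4)*(h^3 + 2*h^2 - 16*h - 32) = (h + 2)*(h + 4)*(h^2 - 16) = (h - 4)*(h + 2)*(h + 4)*(h + 4)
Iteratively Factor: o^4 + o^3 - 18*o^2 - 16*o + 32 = (o + 2)*(o^3 - o^2 - 16*o + 16) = (o - 1)*(o + 2)*(o^2 - 16) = (o - 4)*(o - 1)*(o + 2)*(o + 4)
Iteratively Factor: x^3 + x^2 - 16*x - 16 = (x - 4)*(x^2 + 5*x + 4) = (x - 4)*(x + 4)*(x + 1)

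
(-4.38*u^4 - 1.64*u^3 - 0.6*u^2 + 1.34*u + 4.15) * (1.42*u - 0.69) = -6.2196*u^5 + 0.6934*u^4 + 0.2796*u^3 + 2.3168*u^2 + 4.9684*u - 2.8635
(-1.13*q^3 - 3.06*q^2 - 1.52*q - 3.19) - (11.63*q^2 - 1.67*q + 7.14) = -1.13*q^3 - 14.69*q^2 + 0.15*q - 10.33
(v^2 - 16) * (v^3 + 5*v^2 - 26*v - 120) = v^5 + 5*v^4 - 42*v^3 - 200*v^2 + 416*v + 1920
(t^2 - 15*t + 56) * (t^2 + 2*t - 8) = t^4 - 13*t^3 + 18*t^2 + 232*t - 448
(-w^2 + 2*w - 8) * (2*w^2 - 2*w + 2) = -2*w^4 + 6*w^3 - 22*w^2 + 20*w - 16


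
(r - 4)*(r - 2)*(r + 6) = r^3 - 28*r + 48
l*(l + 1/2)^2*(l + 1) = l^4 + 2*l^3 + 5*l^2/4 + l/4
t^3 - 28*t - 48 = (t - 6)*(t + 2)*(t + 4)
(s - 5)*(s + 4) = s^2 - s - 20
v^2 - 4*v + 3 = (v - 3)*(v - 1)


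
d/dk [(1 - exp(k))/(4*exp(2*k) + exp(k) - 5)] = 4*exp(k)/(16*exp(2*k) + 40*exp(k) + 25)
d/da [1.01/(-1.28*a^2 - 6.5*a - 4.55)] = (2.5856*a + 6.565)/(1.28*a^2 + 6.5*a + 4.55)^2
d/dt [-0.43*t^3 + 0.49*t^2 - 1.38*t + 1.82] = -1.29*t^2 + 0.98*t - 1.38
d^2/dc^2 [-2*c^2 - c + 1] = -4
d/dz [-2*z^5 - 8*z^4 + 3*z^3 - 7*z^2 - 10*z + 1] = -10*z^4 - 32*z^3 + 9*z^2 - 14*z - 10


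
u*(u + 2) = u^2 + 2*u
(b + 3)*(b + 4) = b^2 + 7*b + 12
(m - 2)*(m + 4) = m^2 + 2*m - 8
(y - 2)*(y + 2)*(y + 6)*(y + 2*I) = y^4 + 6*y^3 + 2*I*y^3 - 4*y^2 + 12*I*y^2 - 24*y - 8*I*y - 48*I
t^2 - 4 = (t - 2)*(t + 2)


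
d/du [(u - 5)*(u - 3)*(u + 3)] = 3*u^2 - 10*u - 9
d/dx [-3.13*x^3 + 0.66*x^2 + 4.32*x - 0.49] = -9.39*x^2 + 1.32*x + 4.32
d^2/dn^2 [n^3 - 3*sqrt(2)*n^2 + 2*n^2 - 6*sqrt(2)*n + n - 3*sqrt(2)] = 6*n - 6*sqrt(2) + 4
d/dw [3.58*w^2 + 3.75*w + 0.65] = 7.16*w + 3.75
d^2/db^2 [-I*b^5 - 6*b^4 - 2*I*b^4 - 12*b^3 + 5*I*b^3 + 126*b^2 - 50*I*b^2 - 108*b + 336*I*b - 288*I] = -20*I*b^3 + b^2*(-72 - 24*I) + b*(-72 + 30*I) + 252 - 100*I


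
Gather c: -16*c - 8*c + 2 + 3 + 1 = 6 - 24*c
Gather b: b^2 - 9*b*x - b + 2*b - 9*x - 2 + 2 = b^2 + b*(1 - 9*x) - 9*x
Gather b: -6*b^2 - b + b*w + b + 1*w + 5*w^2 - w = -6*b^2 + b*w + 5*w^2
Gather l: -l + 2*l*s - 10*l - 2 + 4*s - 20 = l*(2*s - 11) + 4*s - 22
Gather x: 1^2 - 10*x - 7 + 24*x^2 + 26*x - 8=24*x^2 + 16*x - 14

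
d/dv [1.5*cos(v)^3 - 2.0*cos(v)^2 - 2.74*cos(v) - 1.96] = (-4.5*cos(v)^2 + 4.0*cos(v) + 2.74)*sin(v)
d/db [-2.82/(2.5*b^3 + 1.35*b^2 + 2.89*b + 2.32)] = (21.15*b^2 + 7.614*b + 8.1498)/(2.5*b^3 + 1.35*b^2 + 2.89*b + 2.32)^2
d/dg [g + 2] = 1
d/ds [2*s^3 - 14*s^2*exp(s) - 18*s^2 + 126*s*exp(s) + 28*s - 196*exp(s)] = -14*s^2*exp(s) + 6*s^2 + 98*s*exp(s) - 36*s - 70*exp(s) + 28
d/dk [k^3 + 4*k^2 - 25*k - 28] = 3*k^2 + 8*k - 25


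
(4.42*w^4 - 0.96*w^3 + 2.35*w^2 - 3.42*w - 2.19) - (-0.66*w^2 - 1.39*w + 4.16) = 4.42*w^4 - 0.96*w^3 + 3.01*w^2 - 2.03*w - 6.35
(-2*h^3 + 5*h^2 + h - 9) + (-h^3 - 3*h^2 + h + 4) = -3*h^3 + 2*h^2 + 2*h - 5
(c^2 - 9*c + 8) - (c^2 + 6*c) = 8 - 15*c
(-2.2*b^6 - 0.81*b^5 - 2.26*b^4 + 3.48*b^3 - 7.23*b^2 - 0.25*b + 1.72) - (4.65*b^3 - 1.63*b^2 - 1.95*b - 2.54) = -2.2*b^6 - 0.81*b^5 - 2.26*b^4 - 1.17*b^3 - 5.6*b^2 + 1.7*b + 4.26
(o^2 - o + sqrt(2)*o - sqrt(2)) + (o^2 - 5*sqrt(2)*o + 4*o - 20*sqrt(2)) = 2*o^2 - 4*sqrt(2)*o + 3*o - 21*sqrt(2)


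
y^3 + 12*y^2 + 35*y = y*(y + 5)*(y + 7)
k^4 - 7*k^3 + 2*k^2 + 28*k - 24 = (k - 6)*(k - 2)*(k - 1)*(k + 2)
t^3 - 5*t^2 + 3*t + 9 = (t - 3)^2*(t + 1)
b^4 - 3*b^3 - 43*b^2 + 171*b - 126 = (b - 6)*(b - 3)*(b - 1)*(b + 7)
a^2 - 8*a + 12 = (a - 6)*(a - 2)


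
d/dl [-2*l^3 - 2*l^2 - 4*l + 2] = -6*l^2 - 4*l - 4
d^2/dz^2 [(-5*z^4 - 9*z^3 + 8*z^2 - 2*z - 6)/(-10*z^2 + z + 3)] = 2*(500*z^6 - 150*z^5 - 435*z^4 + 519*z^3 + 1431*z^2 + 243*z + 108)/(1000*z^6 - 300*z^5 - 870*z^4 + 179*z^3 + 261*z^2 - 27*z - 27)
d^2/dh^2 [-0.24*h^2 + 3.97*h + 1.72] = -0.480000000000000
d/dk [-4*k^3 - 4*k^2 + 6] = 4*k*(-3*k - 2)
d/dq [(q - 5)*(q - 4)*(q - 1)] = 3*q^2 - 20*q + 29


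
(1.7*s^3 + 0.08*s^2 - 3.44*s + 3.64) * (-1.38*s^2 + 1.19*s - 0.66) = -2.346*s^5 + 1.9126*s^4 + 3.7204*s^3 - 9.1696*s^2 + 6.602*s - 2.4024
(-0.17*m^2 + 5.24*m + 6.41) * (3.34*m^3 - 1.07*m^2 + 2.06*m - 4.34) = -0.5678*m^5 + 17.6835*m^4 + 15.4524*m^3 + 4.6735*m^2 - 9.537*m - 27.8194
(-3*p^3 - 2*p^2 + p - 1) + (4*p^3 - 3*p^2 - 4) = p^3 - 5*p^2 + p - 5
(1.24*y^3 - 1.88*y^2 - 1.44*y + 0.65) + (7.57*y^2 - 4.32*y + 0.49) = 1.24*y^3 + 5.69*y^2 - 5.76*y + 1.14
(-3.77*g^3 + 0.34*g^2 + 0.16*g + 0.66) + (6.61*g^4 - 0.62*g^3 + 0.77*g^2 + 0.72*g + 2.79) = 6.61*g^4 - 4.39*g^3 + 1.11*g^2 + 0.88*g + 3.45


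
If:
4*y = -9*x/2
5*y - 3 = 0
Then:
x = -8/15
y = 3/5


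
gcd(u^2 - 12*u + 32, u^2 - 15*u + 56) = u - 8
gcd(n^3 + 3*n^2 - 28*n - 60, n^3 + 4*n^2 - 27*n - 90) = n^2 + n - 30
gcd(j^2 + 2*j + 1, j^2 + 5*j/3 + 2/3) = j + 1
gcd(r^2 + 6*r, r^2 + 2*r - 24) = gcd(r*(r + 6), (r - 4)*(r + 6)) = r + 6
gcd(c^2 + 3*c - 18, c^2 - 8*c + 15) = c - 3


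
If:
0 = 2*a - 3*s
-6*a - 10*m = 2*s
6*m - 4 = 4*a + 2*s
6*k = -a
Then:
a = -30/73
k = 5/73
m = 22/73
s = -20/73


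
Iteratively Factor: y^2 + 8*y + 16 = (y + 4)*(y + 4)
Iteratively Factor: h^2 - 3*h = (h)*(h - 3)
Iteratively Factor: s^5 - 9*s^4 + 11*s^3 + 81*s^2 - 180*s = (s)*(s^4 - 9*s^3 + 11*s^2 + 81*s - 180) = s*(s + 3)*(s^3 - 12*s^2 + 47*s - 60) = s*(s - 3)*(s + 3)*(s^2 - 9*s + 20) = s*(s - 5)*(s - 3)*(s + 3)*(s - 4)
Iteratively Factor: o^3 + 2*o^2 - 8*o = (o + 4)*(o^2 - 2*o) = o*(o + 4)*(o - 2)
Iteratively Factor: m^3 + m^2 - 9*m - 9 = (m + 3)*(m^2 - 2*m - 3) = (m - 3)*(m + 3)*(m + 1)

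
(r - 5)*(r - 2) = r^2 - 7*r + 10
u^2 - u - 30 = (u - 6)*(u + 5)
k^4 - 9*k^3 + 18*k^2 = k^2*(k - 6)*(k - 3)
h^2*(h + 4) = h^3 + 4*h^2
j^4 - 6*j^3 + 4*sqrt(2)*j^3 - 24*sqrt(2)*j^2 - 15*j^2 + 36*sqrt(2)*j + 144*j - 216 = (j - 3)^2*(j - 2*sqrt(2))*(j + 6*sqrt(2))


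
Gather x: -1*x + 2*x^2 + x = 2*x^2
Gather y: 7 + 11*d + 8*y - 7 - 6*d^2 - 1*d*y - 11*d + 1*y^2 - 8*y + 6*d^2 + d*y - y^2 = 0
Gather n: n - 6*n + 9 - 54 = -5*n - 45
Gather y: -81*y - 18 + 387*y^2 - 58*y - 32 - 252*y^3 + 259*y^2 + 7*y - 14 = -252*y^3 + 646*y^2 - 132*y - 64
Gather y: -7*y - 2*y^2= -2*y^2 - 7*y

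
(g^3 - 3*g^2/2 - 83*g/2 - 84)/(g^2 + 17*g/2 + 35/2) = (g^2 - 5*g - 24)/(g + 5)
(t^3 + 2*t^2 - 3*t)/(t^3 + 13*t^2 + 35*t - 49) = t*(t + 3)/(t^2 + 14*t + 49)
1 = 1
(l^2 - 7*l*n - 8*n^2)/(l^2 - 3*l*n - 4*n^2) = (l - 8*n)/(l - 4*n)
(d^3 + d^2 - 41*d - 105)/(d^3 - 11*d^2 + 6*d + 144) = (d^2 - 2*d - 35)/(d^2 - 14*d + 48)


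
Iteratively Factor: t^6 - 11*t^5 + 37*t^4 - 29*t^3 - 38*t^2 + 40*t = (t - 5)*(t^5 - 6*t^4 + 7*t^3 + 6*t^2 - 8*t) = (t - 5)*(t - 4)*(t^4 - 2*t^3 - t^2 + 2*t) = (t - 5)*(t - 4)*(t - 1)*(t^3 - t^2 - 2*t) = (t - 5)*(t - 4)*(t - 1)*(t + 1)*(t^2 - 2*t) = t*(t - 5)*(t - 4)*(t - 1)*(t + 1)*(t - 2)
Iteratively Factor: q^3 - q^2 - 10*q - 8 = (q - 4)*(q^2 + 3*q + 2) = (q - 4)*(q + 2)*(q + 1)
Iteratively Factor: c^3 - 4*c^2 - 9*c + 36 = (c - 4)*(c^2 - 9) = (c - 4)*(c + 3)*(c - 3)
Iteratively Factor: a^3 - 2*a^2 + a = (a)*(a^2 - 2*a + 1) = a*(a - 1)*(a - 1)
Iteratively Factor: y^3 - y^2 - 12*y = (y - 4)*(y^2 + 3*y) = (y - 4)*(y + 3)*(y)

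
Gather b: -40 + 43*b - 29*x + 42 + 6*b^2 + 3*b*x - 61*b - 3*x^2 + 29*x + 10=6*b^2 + b*(3*x - 18) - 3*x^2 + 12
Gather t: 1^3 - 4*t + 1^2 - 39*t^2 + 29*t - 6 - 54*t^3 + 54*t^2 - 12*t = -54*t^3 + 15*t^2 + 13*t - 4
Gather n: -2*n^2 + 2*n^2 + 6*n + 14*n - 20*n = 0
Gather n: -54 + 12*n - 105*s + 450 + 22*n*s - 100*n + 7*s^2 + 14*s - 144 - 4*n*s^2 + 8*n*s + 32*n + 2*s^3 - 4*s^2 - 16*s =n*(-4*s^2 + 30*s - 56) + 2*s^3 + 3*s^2 - 107*s + 252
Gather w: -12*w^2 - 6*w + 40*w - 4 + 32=-12*w^2 + 34*w + 28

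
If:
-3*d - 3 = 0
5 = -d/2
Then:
No Solution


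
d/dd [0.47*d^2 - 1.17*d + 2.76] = 0.94*d - 1.17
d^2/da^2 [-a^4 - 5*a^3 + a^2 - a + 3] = -12*a^2 - 30*a + 2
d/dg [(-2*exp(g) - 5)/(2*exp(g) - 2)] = 7/(8*sinh(g/2)^2)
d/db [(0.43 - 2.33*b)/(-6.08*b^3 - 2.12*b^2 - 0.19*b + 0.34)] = (-28.3328*b^3 + 2.9036*b^2 + 1.8232*b - 0.7105)/(36.9664*b^6 + 25.7792*b^5 + 6.8048*b^4 - 3.3288*b^3 - 1.4055*b^2 - 0.1292*b + 0.1156)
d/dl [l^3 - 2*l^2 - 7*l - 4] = 3*l^2 - 4*l - 7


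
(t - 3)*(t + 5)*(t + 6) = t^3 + 8*t^2 - 3*t - 90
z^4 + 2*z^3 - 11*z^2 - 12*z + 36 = (z - 2)^2*(z + 3)^2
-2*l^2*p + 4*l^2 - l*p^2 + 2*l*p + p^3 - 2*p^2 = (-2*l + p)*(l + p)*(p - 2)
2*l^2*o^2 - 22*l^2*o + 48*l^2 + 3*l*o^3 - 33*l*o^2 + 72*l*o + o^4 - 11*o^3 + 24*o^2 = (l + o)*(2*l + o)*(o - 8)*(o - 3)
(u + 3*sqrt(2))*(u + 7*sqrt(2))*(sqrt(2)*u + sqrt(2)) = sqrt(2)*u^3 + sqrt(2)*u^2 + 20*u^2 + 20*u + 42*sqrt(2)*u + 42*sqrt(2)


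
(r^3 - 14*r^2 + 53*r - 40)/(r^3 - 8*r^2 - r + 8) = (r - 5)/(r + 1)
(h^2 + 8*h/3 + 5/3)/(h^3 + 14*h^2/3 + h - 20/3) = (h + 1)/(h^2 + 3*h - 4)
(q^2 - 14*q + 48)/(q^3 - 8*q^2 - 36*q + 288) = 1/(q + 6)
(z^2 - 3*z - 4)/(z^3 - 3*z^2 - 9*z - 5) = (z - 4)/(z^2 - 4*z - 5)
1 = 1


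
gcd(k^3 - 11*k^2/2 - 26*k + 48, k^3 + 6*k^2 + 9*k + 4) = k + 4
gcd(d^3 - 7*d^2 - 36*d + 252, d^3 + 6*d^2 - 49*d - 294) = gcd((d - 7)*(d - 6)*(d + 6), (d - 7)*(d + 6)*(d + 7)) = d^2 - d - 42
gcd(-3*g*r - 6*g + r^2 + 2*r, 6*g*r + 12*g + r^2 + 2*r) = r + 2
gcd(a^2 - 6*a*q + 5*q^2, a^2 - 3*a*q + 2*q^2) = -a + q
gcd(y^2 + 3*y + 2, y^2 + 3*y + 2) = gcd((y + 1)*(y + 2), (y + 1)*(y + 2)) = y^2 + 3*y + 2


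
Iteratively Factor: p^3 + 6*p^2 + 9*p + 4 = (p + 4)*(p^2 + 2*p + 1) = (p + 1)*(p + 4)*(p + 1)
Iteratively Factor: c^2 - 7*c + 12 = (c - 3)*(c - 4)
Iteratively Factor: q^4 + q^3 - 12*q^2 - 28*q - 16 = (q + 2)*(q^3 - q^2 - 10*q - 8) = (q - 4)*(q + 2)*(q^2 + 3*q + 2) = (q - 4)*(q + 1)*(q + 2)*(q + 2)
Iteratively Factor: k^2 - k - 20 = (k - 5)*(k + 4)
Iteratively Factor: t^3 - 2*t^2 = (t)*(t^2 - 2*t) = t*(t - 2)*(t)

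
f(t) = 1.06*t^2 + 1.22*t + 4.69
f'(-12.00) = -24.22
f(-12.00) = 142.69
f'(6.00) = 13.94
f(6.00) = 50.17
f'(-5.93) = -11.35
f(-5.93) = 34.73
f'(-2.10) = -3.23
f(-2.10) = 6.80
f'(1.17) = 3.70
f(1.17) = 7.57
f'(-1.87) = -2.74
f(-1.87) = 6.12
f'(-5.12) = -9.63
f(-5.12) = 26.23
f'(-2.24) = -3.53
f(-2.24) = 7.28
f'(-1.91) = -2.83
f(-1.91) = 6.23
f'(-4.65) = -8.64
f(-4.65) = 21.94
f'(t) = 2.12*t + 1.22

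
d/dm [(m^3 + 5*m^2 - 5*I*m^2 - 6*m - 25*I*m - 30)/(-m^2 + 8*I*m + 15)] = (-m^2 + 10*I*m + 10 + 15*I)/(m^2 - 10*I*m - 25)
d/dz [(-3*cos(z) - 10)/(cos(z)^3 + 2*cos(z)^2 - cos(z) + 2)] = 2*(-3*cos(z)^3 - 18*cos(z)^2 - 20*cos(z) + 8)*sin(z)/(sin(z)^2*cos(z) + 2*sin(z)^2 - 4)^2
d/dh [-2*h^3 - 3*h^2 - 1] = 6*h*(-h - 1)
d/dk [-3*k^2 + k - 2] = 1 - 6*k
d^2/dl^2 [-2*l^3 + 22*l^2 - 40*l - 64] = 44 - 12*l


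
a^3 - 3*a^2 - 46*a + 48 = (a - 8)*(a - 1)*(a + 6)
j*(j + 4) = j^2 + 4*j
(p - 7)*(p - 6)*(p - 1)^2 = p^4 - 15*p^3 + 69*p^2 - 97*p + 42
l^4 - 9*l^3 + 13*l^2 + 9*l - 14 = (l - 7)*(l - 2)*(l - 1)*(l + 1)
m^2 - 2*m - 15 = (m - 5)*(m + 3)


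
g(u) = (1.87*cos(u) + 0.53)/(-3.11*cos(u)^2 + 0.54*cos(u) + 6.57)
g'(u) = (-6.22*sin(u)*cos(u) + 0.54*sin(u))*(1.87*cos(u) + 0.53)/(-3.11*cos(u)^2 + 0.54*cos(u) + 6.57)^2 - 1.87*sin(u)/(-3.11*cos(u)^2 + 0.54*cos(u) + 6.57)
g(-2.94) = -0.43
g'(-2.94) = 0.31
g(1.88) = -0.01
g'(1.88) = -0.29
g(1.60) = 0.07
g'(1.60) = -0.28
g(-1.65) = 0.06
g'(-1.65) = 0.28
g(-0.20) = 0.57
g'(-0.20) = 0.24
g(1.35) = 0.14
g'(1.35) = -0.30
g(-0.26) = 0.56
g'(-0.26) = 0.30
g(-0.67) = 0.39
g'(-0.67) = 0.44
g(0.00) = 0.60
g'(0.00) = 0.00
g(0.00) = 0.60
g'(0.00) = 0.00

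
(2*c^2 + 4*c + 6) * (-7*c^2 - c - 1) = -14*c^4 - 30*c^3 - 48*c^2 - 10*c - 6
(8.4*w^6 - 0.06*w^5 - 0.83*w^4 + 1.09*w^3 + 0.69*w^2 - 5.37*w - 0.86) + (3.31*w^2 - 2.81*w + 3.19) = 8.4*w^6 - 0.06*w^5 - 0.83*w^4 + 1.09*w^3 + 4.0*w^2 - 8.18*w + 2.33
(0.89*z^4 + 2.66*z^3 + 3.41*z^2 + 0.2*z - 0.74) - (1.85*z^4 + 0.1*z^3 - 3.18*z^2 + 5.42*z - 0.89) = -0.96*z^4 + 2.56*z^3 + 6.59*z^2 - 5.22*z + 0.15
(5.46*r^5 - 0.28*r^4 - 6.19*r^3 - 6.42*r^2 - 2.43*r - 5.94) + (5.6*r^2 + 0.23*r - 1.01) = 5.46*r^5 - 0.28*r^4 - 6.19*r^3 - 0.82*r^2 - 2.2*r - 6.95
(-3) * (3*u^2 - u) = -9*u^2 + 3*u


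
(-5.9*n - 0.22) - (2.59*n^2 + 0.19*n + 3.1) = -2.59*n^2 - 6.09*n - 3.32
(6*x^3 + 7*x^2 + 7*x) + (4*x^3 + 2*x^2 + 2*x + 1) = 10*x^3 + 9*x^2 + 9*x + 1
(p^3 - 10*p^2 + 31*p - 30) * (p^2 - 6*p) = p^5 - 16*p^4 + 91*p^3 - 216*p^2 + 180*p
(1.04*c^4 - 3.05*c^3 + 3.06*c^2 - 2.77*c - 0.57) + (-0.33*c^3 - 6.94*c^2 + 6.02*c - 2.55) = 1.04*c^4 - 3.38*c^3 - 3.88*c^2 + 3.25*c - 3.12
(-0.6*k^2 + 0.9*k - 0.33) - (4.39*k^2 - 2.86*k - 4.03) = -4.99*k^2 + 3.76*k + 3.7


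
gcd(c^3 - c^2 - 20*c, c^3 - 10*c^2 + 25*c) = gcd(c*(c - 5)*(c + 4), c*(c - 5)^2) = c^2 - 5*c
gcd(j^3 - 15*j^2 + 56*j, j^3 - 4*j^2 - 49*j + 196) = j - 7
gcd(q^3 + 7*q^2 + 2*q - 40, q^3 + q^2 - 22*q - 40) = q + 4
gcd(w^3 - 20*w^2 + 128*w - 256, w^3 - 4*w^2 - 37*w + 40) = w - 8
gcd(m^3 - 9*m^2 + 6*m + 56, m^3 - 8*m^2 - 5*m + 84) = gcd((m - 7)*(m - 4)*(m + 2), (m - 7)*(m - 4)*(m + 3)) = m^2 - 11*m + 28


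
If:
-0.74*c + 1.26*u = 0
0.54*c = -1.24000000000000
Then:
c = -2.30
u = -1.35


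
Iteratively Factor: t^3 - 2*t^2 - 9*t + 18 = (t + 3)*(t^2 - 5*t + 6) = (t - 2)*(t + 3)*(t - 3)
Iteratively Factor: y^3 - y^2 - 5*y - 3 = (y - 3)*(y^2 + 2*y + 1) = (y - 3)*(y + 1)*(y + 1)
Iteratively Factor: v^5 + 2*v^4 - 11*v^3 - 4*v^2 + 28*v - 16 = (v + 2)*(v^4 - 11*v^2 + 18*v - 8) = (v - 1)*(v + 2)*(v^3 + v^2 - 10*v + 8) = (v - 1)^2*(v + 2)*(v^2 + 2*v - 8) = (v - 1)^2*(v + 2)*(v + 4)*(v - 2)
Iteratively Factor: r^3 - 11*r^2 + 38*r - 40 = (r - 2)*(r^2 - 9*r + 20) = (r - 5)*(r - 2)*(r - 4)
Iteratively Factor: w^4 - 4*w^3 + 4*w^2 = (w)*(w^3 - 4*w^2 + 4*w) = w*(w - 2)*(w^2 - 2*w) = w*(w - 2)^2*(w)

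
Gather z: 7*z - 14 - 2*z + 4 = 5*z - 10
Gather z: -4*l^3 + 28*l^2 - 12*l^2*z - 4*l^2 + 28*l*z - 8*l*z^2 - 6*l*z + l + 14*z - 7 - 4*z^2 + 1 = -4*l^3 + 24*l^2 + l + z^2*(-8*l - 4) + z*(-12*l^2 + 22*l + 14) - 6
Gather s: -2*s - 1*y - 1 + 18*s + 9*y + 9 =16*s + 8*y + 8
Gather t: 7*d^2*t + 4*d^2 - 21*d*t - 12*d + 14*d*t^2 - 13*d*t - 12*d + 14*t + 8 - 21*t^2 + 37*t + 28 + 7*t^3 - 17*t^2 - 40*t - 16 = 4*d^2 - 24*d + 7*t^3 + t^2*(14*d - 38) + t*(7*d^2 - 34*d + 11) + 20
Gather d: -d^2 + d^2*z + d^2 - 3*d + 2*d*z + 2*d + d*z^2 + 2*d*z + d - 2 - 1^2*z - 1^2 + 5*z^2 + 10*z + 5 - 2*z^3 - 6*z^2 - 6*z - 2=d^2*z + d*(z^2 + 4*z) - 2*z^3 - z^2 + 3*z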